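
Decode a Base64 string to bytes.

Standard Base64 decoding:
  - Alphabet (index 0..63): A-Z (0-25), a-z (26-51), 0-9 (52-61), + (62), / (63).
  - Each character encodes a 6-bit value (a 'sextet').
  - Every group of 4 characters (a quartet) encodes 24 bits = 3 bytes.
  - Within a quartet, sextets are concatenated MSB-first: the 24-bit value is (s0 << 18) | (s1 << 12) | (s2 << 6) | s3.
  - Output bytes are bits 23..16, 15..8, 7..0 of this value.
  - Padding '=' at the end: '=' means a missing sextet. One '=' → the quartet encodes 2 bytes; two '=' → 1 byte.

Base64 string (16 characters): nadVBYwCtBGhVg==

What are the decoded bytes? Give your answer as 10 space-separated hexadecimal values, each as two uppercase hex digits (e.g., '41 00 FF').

After char 0 ('n'=39): chars_in_quartet=1 acc=0x27 bytes_emitted=0
After char 1 ('a'=26): chars_in_quartet=2 acc=0x9DA bytes_emitted=0
After char 2 ('d'=29): chars_in_quartet=3 acc=0x2769D bytes_emitted=0
After char 3 ('V'=21): chars_in_quartet=4 acc=0x9DA755 -> emit 9D A7 55, reset; bytes_emitted=3
After char 4 ('B'=1): chars_in_quartet=1 acc=0x1 bytes_emitted=3
After char 5 ('Y'=24): chars_in_quartet=2 acc=0x58 bytes_emitted=3
After char 6 ('w'=48): chars_in_quartet=3 acc=0x1630 bytes_emitted=3
After char 7 ('C'=2): chars_in_quartet=4 acc=0x58C02 -> emit 05 8C 02, reset; bytes_emitted=6
After char 8 ('t'=45): chars_in_quartet=1 acc=0x2D bytes_emitted=6
After char 9 ('B'=1): chars_in_quartet=2 acc=0xB41 bytes_emitted=6
After char 10 ('G'=6): chars_in_quartet=3 acc=0x2D046 bytes_emitted=6
After char 11 ('h'=33): chars_in_quartet=4 acc=0xB411A1 -> emit B4 11 A1, reset; bytes_emitted=9
After char 12 ('V'=21): chars_in_quartet=1 acc=0x15 bytes_emitted=9
After char 13 ('g'=32): chars_in_quartet=2 acc=0x560 bytes_emitted=9
Padding '==': partial quartet acc=0x560 -> emit 56; bytes_emitted=10

Answer: 9D A7 55 05 8C 02 B4 11 A1 56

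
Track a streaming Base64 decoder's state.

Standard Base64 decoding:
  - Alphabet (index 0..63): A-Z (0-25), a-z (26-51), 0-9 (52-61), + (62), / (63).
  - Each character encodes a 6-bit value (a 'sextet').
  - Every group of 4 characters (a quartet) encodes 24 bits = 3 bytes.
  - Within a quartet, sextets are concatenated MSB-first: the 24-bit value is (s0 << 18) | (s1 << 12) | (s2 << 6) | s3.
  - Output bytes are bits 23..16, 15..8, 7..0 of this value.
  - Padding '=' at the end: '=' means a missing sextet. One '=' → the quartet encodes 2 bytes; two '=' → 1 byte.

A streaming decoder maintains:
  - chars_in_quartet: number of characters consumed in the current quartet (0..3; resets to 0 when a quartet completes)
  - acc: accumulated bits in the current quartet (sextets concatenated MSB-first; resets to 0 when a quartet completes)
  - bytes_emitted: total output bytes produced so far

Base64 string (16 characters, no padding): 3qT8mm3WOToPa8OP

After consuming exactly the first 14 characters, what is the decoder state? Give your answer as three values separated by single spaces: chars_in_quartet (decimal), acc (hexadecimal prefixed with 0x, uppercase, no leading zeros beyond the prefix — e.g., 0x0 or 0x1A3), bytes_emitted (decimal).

After char 0 ('3'=55): chars_in_quartet=1 acc=0x37 bytes_emitted=0
After char 1 ('q'=42): chars_in_quartet=2 acc=0xDEA bytes_emitted=0
After char 2 ('T'=19): chars_in_quartet=3 acc=0x37A93 bytes_emitted=0
After char 3 ('8'=60): chars_in_quartet=4 acc=0xDEA4FC -> emit DE A4 FC, reset; bytes_emitted=3
After char 4 ('m'=38): chars_in_quartet=1 acc=0x26 bytes_emitted=3
After char 5 ('m'=38): chars_in_quartet=2 acc=0x9A6 bytes_emitted=3
After char 6 ('3'=55): chars_in_quartet=3 acc=0x269B7 bytes_emitted=3
After char 7 ('W'=22): chars_in_quartet=4 acc=0x9A6DD6 -> emit 9A 6D D6, reset; bytes_emitted=6
After char 8 ('O'=14): chars_in_quartet=1 acc=0xE bytes_emitted=6
After char 9 ('T'=19): chars_in_quartet=2 acc=0x393 bytes_emitted=6
After char 10 ('o'=40): chars_in_quartet=3 acc=0xE4E8 bytes_emitted=6
After char 11 ('P'=15): chars_in_quartet=4 acc=0x393A0F -> emit 39 3A 0F, reset; bytes_emitted=9
After char 12 ('a'=26): chars_in_quartet=1 acc=0x1A bytes_emitted=9
After char 13 ('8'=60): chars_in_quartet=2 acc=0x6BC bytes_emitted=9

Answer: 2 0x6BC 9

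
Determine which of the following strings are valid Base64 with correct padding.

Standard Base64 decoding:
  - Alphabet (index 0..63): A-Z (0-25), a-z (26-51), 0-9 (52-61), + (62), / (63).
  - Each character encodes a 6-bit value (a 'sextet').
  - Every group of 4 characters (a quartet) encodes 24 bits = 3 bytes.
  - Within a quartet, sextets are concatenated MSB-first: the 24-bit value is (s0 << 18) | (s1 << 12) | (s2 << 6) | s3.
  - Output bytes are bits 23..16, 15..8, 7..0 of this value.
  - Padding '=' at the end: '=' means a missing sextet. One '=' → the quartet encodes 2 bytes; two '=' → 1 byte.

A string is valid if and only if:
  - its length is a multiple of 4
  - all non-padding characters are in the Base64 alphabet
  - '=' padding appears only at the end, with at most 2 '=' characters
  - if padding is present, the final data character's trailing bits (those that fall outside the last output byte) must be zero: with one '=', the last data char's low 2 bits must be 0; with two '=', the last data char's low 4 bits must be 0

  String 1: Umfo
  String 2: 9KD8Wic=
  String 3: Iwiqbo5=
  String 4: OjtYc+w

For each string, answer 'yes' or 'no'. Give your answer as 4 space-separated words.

String 1: 'Umfo' → valid
String 2: '9KD8Wic=' → valid
String 3: 'Iwiqbo5=' → invalid (bad trailing bits)
String 4: 'OjtYc+w' → invalid (len=7 not mult of 4)

Answer: yes yes no no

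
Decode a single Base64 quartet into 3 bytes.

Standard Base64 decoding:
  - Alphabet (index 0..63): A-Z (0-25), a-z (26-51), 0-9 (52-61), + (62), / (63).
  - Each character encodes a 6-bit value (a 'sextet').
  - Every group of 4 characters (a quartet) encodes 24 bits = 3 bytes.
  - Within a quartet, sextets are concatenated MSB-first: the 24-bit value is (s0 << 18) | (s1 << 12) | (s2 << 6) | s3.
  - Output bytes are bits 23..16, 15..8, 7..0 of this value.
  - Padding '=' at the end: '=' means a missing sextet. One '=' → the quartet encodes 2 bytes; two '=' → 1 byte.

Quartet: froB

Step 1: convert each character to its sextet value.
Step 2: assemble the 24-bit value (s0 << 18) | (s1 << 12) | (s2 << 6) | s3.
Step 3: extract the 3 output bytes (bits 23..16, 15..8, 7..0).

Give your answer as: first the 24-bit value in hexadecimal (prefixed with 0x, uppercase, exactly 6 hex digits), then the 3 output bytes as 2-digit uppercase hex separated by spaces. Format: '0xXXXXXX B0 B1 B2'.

Sextets: f=31, r=43, o=40, B=1
24-bit: (31<<18) | (43<<12) | (40<<6) | 1
      = 0x7C0000 | 0x02B000 | 0x000A00 | 0x000001
      = 0x7EBA01
Bytes: (v>>16)&0xFF=7E, (v>>8)&0xFF=BA, v&0xFF=01

Answer: 0x7EBA01 7E BA 01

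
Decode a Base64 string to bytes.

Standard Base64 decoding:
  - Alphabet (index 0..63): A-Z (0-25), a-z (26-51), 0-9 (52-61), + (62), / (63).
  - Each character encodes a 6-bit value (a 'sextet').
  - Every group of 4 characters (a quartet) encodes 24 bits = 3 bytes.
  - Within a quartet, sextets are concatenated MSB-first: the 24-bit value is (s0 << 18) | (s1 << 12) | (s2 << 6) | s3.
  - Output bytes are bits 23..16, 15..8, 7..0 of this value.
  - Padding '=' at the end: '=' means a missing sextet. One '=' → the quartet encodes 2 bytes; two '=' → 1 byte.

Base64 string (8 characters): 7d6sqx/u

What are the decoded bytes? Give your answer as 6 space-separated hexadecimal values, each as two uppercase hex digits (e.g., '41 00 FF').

Answer: ED DE AC AB 1F EE

Derivation:
After char 0 ('7'=59): chars_in_quartet=1 acc=0x3B bytes_emitted=0
After char 1 ('d'=29): chars_in_quartet=2 acc=0xEDD bytes_emitted=0
After char 2 ('6'=58): chars_in_quartet=3 acc=0x3B77A bytes_emitted=0
After char 3 ('s'=44): chars_in_quartet=4 acc=0xEDDEAC -> emit ED DE AC, reset; bytes_emitted=3
After char 4 ('q'=42): chars_in_quartet=1 acc=0x2A bytes_emitted=3
After char 5 ('x'=49): chars_in_quartet=2 acc=0xAB1 bytes_emitted=3
After char 6 ('/'=63): chars_in_quartet=3 acc=0x2AC7F bytes_emitted=3
After char 7 ('u'=46): chars_in_quartet=4 acc=0xAB1FEE -> emit AB 1F EE, reset; bytes_emitted=6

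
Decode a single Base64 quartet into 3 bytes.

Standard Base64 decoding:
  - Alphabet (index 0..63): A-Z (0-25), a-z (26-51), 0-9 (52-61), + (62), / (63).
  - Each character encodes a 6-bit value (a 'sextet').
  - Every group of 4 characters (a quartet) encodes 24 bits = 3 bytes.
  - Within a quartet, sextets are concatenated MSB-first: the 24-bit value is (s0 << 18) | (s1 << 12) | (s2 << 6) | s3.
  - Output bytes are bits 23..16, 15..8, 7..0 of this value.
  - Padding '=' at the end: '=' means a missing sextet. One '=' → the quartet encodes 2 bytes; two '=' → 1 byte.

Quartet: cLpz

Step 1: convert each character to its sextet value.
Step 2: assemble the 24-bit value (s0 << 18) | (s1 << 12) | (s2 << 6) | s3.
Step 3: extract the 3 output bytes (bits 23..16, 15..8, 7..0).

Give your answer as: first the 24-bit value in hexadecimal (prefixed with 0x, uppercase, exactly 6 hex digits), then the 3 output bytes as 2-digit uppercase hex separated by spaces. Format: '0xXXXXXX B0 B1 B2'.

Answer: 0x70BA73 70 BA 73

Derivation:
Sextets: c=28, L=11, p=41, z=51
24-bit: (28<<18) | (11<<12) | (41<<6) | 51
      = 0x700000 | 0x00B000 | 0x000A40 | 0x000033
      = 0x70BA73
Bytes: (v>>16)&0xFF=70, (v>>8)&0xFF=BA, v&0xFF=73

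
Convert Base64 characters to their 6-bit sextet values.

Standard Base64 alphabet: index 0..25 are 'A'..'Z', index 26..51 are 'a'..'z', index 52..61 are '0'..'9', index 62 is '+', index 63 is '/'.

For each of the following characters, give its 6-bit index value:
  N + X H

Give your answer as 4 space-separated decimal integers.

Answer: 13 62 23 7

Derivation:
'N': A..Z range, ord('N') − ord('A') = 13
'+': index 62
'X': A..Z range, ord('X') − ord('A') = 23
'H': A..Z range, ord('H') − ord('A') = 7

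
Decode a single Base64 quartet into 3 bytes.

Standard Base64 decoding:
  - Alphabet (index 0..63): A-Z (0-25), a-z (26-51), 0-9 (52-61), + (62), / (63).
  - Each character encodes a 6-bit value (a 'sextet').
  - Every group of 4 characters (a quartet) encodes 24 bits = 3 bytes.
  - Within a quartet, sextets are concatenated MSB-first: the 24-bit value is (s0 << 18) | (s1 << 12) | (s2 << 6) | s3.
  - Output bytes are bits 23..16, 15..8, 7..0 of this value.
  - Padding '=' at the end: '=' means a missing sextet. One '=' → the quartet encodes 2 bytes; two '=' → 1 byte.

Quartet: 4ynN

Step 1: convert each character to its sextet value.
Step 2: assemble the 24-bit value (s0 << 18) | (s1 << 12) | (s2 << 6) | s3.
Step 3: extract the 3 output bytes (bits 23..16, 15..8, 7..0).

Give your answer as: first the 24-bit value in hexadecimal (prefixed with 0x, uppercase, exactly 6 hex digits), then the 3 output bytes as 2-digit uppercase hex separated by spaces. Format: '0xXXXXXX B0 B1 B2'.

Answer: 0xE329CD E3 29 CD

Derivation:
Sextets: 4=56, y=50, n=39, N=13
24-bit: (56<<18) | (50<<12) | (39<<6) | 13
      = 0xE00000 | 0x032000 | 0x0009C0 | 0x00000D
      = 0xE329CD
Bytes: (v>>16)&0xFF=E3, (v>>8)&0xFF=29, v&0xFF=CD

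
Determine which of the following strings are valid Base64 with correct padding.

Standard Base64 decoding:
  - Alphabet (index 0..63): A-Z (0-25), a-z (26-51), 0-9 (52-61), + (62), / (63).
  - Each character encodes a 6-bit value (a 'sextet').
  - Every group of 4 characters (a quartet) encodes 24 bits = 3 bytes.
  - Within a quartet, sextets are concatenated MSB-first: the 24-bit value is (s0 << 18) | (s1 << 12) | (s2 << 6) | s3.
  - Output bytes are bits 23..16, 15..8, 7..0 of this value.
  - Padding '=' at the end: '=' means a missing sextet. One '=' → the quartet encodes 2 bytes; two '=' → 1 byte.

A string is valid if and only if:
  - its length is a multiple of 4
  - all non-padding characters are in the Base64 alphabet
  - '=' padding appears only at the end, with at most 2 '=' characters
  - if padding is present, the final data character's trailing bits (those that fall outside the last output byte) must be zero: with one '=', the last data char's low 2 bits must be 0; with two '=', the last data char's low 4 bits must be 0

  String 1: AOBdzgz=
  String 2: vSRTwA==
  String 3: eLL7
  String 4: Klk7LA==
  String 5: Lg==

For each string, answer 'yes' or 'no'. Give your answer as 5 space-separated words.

Answer: no yes yes yes yes

Derivation:
String 1: 'AOBdzgz=' → invalid (bad trailing bits)
String 2: 'vSRTwA==' → valid
String 3: 'eLL7' → valid
String 4: 'Klk7LA==' → valid
String 5: 'Lg==' → valid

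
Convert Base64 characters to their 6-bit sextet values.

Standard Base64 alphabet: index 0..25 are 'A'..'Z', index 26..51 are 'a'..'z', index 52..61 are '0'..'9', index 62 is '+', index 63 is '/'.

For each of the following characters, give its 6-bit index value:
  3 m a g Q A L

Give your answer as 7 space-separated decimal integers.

'3': 0..9 range, 52 + ord('3') − ord('0') = 55
'm': a..z range, 26 + ord('m') − ord('a') = 38
'a': a..z range, 26 + ord('a') − ord('a') = 26
'g': a..z range, 26 + ord('g') − ord('a') = 32
'Q': A..Z range, ord('Q') − ord('A') = 16
'A': A..Z range, ord('A') − ord('A') = 0
'L': A..Z range, ord('L') − ord('A') = 11

Answer: 55 38 26 32 16 0 11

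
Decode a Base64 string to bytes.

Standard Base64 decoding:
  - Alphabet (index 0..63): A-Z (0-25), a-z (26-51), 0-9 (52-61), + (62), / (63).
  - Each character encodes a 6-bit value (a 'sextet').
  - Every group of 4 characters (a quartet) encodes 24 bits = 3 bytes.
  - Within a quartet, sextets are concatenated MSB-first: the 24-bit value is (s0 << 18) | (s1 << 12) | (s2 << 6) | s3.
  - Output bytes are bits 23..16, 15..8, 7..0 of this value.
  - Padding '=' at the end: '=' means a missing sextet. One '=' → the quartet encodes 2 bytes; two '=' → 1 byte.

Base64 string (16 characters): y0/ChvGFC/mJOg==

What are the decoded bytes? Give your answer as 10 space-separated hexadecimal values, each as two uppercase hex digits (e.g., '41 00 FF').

Answer: CB 4F C2 86 F1 85 0B F9 89 3A

Derivation:
After char 0 ('y'=50): chars_in_quartet=1 acc=0x32 bytes_emitted=0
After char 1 ('0'=52): chars_in_quartet=2 acc=0xCB4 bytes_emitted=0
After char 2 ('/'=63): chars_in_quartet=3 acc=0x32D3F bytes_emitted=0
After char 3 ('C'=2): chars_in_quartet=4 acc=0xCB4FC2 -> emit CB 4F C2, reset; bytes_emitted=3
After char 4 ('h'=33): chars_in_quartet=1 acc=0x21 bytes_emitted=3
After char 5 ('v'=47): chars_in_quartet=2 acc=0x86F bytes_emitted=3
After char 6 ('G'=6): chars_in_quartet=3 acc=0x21BC6 bytes_emitted=3
After char 7 ('F'=5): chars_in_quartet=4 acc=0x86F185 -> emit 86 F1 85, reset; bytes_emitted=6
After char 8 ('C'=2): chars_in_quartet=1 acc=0x2 bytes_emitted=6
After char 9 ('/'=63): chars_in_quartet=2 acc=0xBF bytes_emitted=6
After char 10 ('m'=38): chars_in_quartet=3 acc=0x2FE6 bytes_emitted=6
After char 11 ('J'=9): chars_in_quartet=4 acc=0xBF989 -> emit 0B F9 89, reset; bytes_emitted=9
After char 12 ('O'=14): chars_in_quartet=1 acc=0xE bytes_emitted=9
After char 13 ('g'=32): chars_in_quartet=2 acc=0x3A0 bytes_emitted=9
Padding '==': partial quartet acc=0x3A0 -> emit 3A; bytes_emitted=10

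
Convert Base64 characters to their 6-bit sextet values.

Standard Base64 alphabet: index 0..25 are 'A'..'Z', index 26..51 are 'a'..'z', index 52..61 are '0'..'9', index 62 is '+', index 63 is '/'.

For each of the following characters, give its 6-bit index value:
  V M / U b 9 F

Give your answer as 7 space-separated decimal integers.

'V': A..Z range, ord('V') − ord('A') = 21
'M': A..Z range, ord('M') − ord('A') = 12
'/': index 63
'U': A..Z range, ord('U') − ord('A') = 20
'b': a..z range, 26 + ord('b') − ord('a') = 27
'9': 0..9 range, 52 + ord('9') − ord('0') = 61
'F': A..Z range, ord('F') − ord('A') = 5

Answer: 21 12 63 20 27 61 5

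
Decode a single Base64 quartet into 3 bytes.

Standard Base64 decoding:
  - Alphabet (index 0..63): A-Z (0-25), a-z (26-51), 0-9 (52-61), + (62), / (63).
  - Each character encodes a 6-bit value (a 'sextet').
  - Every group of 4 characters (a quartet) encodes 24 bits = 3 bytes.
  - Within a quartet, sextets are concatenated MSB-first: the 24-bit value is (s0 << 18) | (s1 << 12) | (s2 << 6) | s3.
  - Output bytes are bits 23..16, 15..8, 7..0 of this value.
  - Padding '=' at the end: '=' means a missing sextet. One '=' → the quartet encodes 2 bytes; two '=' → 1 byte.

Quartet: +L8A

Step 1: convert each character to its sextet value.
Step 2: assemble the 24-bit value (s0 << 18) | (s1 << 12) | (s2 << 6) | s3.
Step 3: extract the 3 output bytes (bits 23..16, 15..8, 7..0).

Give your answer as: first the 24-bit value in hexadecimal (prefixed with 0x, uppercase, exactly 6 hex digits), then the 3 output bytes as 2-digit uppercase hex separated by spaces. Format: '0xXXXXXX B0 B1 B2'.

Sextets: +=62, L=11, 8=60, A=0
24-bit: (62<<18) | (11<<12) | (60<<6) | 0
      = 0xF80000 | 0x00B000 | 0x000F00 | 0x000000
      = 0xF8BF00
Bytes: (v>>16)&0xFF=F8, (v>>8)&0xFF=BF, v&0xFF=00

Answer: 0xF8BF00 F8 BF 00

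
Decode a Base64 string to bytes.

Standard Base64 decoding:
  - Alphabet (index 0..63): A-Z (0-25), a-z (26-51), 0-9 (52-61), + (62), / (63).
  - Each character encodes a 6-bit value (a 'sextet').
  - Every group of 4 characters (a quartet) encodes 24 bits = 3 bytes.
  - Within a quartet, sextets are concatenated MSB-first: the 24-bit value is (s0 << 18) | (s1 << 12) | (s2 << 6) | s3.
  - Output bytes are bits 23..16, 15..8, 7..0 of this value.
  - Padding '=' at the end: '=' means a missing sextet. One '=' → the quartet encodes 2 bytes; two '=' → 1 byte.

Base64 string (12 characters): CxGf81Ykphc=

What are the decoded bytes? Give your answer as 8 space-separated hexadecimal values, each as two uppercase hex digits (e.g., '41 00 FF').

After char 0 ('C'=2): chars_in_quartet=1 acc=0x2 bytes_emitted=0
After char 1 ('x'=49): chars_in_quartet=2 acc=0xB1 bytes_emitted=0
After char 2 ('G'=6): chars_in_quartet=3 acc=0x2C46 bytes_emitted=0
After char 3 ('f'=31): chars_in_quartet=4 acc=0xB119F -> emit 0B 11 9F, reset; bytes_emitted=3
After char 4 ('8'=60): chars_in_quartet=1 acc=0x3C bytes_emitted=3
After char 5 ('1'=53): chars_in_quartet=2 acc=0xF35 bytes_emitted=3
After char 6 ('Y'=24): chars_in_quartet=3 acc=0x3CD58 bytes_emitted=3
After char 7 ('k'=36): chars_in_quartet=4 acc=0xF35624 -> emit F3 56 24, reset; bytes_emitted=6
After char 8 ('p'=41): chars_in_quartet=1 acc=0x29 bytes_emitted=6
After char 9 ('h'=33): chars_in_quartet=2 acc=0xA61 bytes_emitted=6
After char 10 ('c'=28): chars_in_quartet=3 acc=0x2985C bytes_emitted=6
Padding '=': partial quartet acc=0x2985C -> emit A6 17; bytes_emitted=8

Answer: 0B 11 9F F3 56 24 A6 17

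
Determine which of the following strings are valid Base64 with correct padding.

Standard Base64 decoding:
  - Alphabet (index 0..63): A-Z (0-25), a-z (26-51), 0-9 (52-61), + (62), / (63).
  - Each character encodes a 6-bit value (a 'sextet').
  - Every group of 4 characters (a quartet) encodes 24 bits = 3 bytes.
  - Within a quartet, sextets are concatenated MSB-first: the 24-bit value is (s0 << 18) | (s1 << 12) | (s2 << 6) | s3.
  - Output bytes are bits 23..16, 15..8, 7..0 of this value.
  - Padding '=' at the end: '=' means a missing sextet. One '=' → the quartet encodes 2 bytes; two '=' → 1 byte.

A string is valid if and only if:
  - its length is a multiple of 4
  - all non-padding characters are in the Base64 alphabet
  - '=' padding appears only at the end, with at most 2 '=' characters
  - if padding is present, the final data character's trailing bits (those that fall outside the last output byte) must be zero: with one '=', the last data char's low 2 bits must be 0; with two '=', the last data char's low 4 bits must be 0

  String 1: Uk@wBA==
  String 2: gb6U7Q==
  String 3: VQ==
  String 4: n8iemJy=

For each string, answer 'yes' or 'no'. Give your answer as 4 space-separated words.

String 1: 'Uk@wBA==' → invalid (bad char(s): ['@'])
String 2: 'gb6U7Q==' → valid
String 3: 'VQ==' → valid
String 4: 'n8iemJy=' → invalid (bad trailing bits)

Answer: no yes yes no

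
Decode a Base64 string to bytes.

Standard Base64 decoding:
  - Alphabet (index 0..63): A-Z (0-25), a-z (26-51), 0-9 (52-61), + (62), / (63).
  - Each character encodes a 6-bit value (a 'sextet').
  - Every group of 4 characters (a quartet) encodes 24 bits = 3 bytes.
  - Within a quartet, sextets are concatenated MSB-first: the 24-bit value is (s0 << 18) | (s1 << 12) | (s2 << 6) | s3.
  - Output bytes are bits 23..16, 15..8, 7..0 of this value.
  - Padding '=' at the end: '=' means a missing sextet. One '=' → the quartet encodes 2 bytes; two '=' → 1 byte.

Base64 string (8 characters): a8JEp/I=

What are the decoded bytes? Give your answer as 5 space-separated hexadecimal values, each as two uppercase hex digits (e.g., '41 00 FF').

After char 0 ('a'=26): chars_in_quartet=1 acc=0x1A bytes_emitted=0
After char 1 ('8'=60): chars_in_quartet=2 acc=0x6BC bytes_emitted=0
After char 2 ('J'=9): chars_in_quartet=3 acc=0x1AF09 bytes_emitted=0
After char 3 ('E'=4): chars_in_quartet=4 acc=0x6BC244 -> emit 6B C2 44, reset; bytes_emitted=3
After char 4 ('p'=41): chars_in_quartet=1 acc=0x29 bytes_emitted=3
After char 5 ('/'=63): chars_in_quartet=2 acc=0xA7F bytes_emitted=3
After char 6 ('I'=8): chars_in_quartet=3 acc=0x29FC8 bytes_emitted=3
Padding '=': partial quartet acc=0x29FC8 -> emit A7 F2; bytes_emitted=5

Answer: 6B C2 44 A7 F2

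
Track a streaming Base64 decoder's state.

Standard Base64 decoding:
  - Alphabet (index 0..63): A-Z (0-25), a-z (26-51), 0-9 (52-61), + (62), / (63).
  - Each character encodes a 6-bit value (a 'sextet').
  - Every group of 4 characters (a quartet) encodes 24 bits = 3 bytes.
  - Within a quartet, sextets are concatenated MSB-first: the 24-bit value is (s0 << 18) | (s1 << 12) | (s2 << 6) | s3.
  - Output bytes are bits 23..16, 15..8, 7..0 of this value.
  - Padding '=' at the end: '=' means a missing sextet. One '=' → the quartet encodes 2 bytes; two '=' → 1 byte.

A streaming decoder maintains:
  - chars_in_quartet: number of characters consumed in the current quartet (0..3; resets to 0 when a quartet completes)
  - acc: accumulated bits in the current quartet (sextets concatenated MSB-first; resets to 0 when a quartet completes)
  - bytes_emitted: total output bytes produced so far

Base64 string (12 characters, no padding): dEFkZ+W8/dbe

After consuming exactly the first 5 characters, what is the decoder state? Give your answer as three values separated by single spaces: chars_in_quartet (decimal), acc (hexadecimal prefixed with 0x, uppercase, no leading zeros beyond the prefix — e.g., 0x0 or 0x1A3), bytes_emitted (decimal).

Answer: 1 0x19 3

Derivation:
After char 0 ('d'=29): chars_in_quartet=1 acc=0x1D bytes_emitted=0
After char 1 ('E'=4): chars_in_quartet=2 acc=0x744 bytes_emitted=0
After char 2 ('F'=5): chars_in_quartet=3 acc=0x1D105 bytes_emitted=0
After char 3 ('k'=36): chars_in_quartet=4 acc=0x744164 -> emit 74 41 64, reset; bytes_emitted=3
After char 4 ('Z'=25): chars_in_quartet=1 acc=0x19 bytes_emitted=3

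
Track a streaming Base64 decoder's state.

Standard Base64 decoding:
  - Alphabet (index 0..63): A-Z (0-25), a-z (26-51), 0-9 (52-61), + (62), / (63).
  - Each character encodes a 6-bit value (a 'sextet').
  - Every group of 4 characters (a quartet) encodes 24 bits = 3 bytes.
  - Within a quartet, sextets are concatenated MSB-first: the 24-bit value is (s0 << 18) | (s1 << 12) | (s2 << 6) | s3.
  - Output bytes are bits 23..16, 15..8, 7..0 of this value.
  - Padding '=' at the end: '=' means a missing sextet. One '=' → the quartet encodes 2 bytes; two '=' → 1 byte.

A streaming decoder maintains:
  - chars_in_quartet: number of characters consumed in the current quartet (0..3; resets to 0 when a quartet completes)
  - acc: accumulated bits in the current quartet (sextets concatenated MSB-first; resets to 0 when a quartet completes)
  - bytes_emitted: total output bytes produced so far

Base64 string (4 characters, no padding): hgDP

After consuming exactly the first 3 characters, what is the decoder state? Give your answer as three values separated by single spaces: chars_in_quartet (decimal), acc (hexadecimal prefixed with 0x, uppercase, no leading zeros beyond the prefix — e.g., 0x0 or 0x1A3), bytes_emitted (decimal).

Answer: 3 0x21803 0

Derivation:
After char 0 ('h'=33): chars_in_quartet=1 acc=0x21 bytes_emitted=0
After char 1 ('g'=32): chars_in_quartet=2 acc=0x860 bytes_emitted=0
After char 2 ('D'=3): chars_in_quartet=3 acc=0x21803 bytes_emitted=0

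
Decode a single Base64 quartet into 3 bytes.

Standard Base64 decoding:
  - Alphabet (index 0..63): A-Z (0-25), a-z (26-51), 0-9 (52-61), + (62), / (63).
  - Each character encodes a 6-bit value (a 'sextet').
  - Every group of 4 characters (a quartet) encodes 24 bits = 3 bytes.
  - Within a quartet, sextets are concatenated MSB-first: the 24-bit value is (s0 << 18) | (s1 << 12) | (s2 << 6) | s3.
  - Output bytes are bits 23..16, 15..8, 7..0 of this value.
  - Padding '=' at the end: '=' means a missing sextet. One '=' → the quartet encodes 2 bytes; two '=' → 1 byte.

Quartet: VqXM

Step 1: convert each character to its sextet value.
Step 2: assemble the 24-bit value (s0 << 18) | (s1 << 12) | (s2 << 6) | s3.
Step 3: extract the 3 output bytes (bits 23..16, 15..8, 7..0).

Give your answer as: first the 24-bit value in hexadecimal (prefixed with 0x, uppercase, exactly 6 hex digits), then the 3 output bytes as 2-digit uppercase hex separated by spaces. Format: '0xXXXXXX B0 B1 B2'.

Answer: 0x56A5CC 56 A5 CC

Derivation:
Sextets: V=21, q=42, X=23, M=12
24-bit: (21<<18) | (42<<12) | (23<<6) | 12
      = 0x540000 | 0x02A000 | 0x0005C0 | 0x00000C
      = 0x56A5CC
Bytes: (v>>16)&0xFF=56, (v>>8)&0xFF=A5, v&0xFF=CC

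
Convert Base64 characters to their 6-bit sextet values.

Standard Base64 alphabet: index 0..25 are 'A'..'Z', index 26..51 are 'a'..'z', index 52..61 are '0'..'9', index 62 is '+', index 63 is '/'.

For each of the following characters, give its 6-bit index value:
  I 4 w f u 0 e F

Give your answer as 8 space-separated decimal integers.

Answer: 8 56 48 31 46 52 30 5

Derivation:
'I': A..Z range, ord('I') − ord('A') = 8
'4': 0..9 range, 52 + ord('4') − ord('0') = 56
'w': a..z range, 26 + ord('w') − ord('a') = 48
'f': a..z range, 26 + ord('f') − ord('a') = 31
'u': a..z range, 26 + ord('u') − ord('a') = 46
'0': 0..9 range, 52 + ord('0') − ord('0') = 52
'e': a..z range, 26 + ord('e') − ord('a') = 30
'F': A..Z range, ord('F') − ord('A') = 5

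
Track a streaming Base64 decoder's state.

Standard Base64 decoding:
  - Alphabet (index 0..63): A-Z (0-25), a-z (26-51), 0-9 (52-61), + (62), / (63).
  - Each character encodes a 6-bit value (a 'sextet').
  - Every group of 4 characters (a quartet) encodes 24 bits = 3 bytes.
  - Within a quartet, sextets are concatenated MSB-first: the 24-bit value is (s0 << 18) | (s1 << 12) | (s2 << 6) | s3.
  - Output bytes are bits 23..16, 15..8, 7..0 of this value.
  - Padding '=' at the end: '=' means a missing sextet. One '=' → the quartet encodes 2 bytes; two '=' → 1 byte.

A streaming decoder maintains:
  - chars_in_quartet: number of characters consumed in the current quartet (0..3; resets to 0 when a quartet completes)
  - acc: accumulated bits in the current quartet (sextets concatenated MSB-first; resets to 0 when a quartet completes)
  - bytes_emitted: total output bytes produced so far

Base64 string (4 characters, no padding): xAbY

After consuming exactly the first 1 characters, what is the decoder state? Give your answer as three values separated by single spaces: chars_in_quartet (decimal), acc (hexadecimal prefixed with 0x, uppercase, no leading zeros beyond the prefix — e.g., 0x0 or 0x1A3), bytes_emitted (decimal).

Answer: 1 0x31 0

Derivation:
After char 0 ('x'=49): chars_in_quartet=1 acc=0x31 bytes_emitted=0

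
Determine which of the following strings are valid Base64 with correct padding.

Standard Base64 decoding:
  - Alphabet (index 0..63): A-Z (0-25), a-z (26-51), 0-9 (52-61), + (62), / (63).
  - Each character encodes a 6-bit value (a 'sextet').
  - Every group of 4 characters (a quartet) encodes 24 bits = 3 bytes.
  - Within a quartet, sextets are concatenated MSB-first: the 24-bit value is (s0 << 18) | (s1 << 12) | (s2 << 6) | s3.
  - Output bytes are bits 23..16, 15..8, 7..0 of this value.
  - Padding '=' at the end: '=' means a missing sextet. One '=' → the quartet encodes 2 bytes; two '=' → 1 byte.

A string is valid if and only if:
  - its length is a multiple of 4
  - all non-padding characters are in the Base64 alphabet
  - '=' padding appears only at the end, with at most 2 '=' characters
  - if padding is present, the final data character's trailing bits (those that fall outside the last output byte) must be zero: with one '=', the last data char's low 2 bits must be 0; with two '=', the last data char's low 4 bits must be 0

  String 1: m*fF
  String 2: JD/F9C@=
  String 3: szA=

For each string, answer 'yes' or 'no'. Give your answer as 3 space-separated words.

Answer: no no yes

Derivation:
String 1: 'm*fF' → invalid (bad char(s): ['*'])
String 2: 'JD/F9C@=' → invalid (bad char(s): ['@'])
String 3: 'szA=' → valid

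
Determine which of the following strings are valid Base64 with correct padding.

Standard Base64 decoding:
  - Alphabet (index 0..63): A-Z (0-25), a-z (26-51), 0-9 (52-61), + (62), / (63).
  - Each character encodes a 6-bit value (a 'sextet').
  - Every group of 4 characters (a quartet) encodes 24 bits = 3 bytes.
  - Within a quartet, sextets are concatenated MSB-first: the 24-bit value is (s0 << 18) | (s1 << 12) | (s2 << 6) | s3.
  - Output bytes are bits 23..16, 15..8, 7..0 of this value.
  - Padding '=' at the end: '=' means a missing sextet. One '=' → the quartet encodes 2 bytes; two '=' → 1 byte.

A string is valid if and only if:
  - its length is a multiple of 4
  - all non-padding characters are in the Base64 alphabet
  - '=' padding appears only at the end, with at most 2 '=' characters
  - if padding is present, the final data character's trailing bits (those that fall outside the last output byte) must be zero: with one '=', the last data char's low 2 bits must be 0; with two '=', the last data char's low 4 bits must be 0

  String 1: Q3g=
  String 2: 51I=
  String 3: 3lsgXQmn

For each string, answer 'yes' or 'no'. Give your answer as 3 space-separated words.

String 1: 'Q3g=' → valid
String 2: '51I=' → valid
String 3: '3lsgXQmn' → valid

Answer: yes yes yes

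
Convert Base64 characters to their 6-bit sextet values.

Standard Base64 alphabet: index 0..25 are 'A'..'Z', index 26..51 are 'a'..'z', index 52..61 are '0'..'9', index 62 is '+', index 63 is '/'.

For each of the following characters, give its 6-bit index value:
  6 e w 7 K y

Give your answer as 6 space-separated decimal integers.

'6': 0..9 range, 52 + ord('6') − ord('0') = 58
'e': a..z range, 26 + ord('e') − ord('a') = 30
'w': a..z range, 26 + ord('w') − ord('a') = 48
'7': 0..9 range, 52 + ord('7') − ord('0') = 59
'K': A..Z range, ord('K') − ord('A') = 10
'y': a..z range, 26 + ord('y') − ord('a') = 50

Answer: 58 30 48 59 10 50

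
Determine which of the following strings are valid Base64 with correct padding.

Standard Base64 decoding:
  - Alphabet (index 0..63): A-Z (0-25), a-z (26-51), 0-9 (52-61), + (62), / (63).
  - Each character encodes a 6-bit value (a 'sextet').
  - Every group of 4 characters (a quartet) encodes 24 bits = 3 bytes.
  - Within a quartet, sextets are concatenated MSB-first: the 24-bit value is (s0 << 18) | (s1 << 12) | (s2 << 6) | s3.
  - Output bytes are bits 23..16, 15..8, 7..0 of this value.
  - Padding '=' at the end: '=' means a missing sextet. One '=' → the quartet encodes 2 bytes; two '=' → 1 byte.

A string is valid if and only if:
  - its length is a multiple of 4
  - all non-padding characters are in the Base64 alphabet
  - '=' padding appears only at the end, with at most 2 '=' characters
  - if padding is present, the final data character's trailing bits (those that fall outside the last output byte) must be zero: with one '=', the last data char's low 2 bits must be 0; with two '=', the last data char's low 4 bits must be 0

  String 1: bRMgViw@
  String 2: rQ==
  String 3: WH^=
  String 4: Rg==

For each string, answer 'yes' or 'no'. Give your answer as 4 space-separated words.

Answer: no yes no yes

Derivation:
String 1: 'bRMgViw@' → invalid (bad char(s): ['@'])
String 2: 'rQ==' → valid
String 3: 'WH^=' → invalid (bad char(s): ['^'])
String 4: 'Rg==' → valid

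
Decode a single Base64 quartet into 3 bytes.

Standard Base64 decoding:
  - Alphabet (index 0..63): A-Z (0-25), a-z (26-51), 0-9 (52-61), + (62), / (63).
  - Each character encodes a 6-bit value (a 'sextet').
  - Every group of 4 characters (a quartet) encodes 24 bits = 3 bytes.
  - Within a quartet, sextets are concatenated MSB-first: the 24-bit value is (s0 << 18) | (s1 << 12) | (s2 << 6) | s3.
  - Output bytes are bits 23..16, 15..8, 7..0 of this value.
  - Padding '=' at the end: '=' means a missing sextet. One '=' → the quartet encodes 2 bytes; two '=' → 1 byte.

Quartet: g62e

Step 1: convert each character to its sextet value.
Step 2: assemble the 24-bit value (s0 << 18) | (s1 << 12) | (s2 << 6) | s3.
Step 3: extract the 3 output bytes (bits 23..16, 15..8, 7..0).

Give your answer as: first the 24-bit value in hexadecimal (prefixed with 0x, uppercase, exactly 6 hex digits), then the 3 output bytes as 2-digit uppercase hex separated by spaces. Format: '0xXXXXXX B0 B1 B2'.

Sextets: g=32, 6=58, 2=54, e=30
24-bit: (32<<18) | (58<<12) | (54<<6) | 30
      = 0x800000 | 0x03A000 | 0x000D80 | 0x00001E
      = 0x83AD9E
Bytes: (v>>16)&0xFF=83, (v>>8)&0xFF=AD, v&0xFF=9E

Answer: 0x83AD9E 83 AD 9E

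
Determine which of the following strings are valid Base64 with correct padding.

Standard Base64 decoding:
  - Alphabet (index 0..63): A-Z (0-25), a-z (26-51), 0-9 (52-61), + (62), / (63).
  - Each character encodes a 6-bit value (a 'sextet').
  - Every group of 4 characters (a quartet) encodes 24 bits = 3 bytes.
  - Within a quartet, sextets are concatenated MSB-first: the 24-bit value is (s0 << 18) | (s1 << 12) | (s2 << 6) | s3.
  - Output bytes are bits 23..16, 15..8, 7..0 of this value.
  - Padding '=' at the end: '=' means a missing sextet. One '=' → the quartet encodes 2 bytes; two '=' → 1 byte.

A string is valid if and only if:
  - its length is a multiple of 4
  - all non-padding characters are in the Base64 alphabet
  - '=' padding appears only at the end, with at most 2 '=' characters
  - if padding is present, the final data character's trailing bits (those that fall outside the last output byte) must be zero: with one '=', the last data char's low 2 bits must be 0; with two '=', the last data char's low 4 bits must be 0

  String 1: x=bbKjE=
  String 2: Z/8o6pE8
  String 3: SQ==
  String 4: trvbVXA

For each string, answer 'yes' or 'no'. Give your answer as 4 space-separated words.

String 1: 'x=bbKjE=' → invalid (bad char(s): ['=']; '=' in middle)
String 2: 'Z/8o6pE8' → valid
String 3: 'SQ==' → valid
String 4: 'trvbVXA' → invalid (len=7 not mult of 4)

Answer: no yes yes no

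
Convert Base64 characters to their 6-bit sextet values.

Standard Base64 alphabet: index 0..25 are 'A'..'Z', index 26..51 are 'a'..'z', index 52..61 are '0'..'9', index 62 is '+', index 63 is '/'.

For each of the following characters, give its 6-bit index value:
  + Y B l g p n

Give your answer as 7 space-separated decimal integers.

'+': index 62
'Y': A..Z range, ord('Y') − ord('A') = 24
'B': A..Z range, ord('B') − ord('A') = 1
'l': a..z range, 26 + ord('l') − ord('a') = 37
'g': a..z range, 26 + ord('g') − ord('a') = 32
'p': a..z range, 26 + ord('p') − ord('a') = 41
'n': a..z range, 26 + ord('n') − ord('a') = 39

Answer: 62 24 1 37 32 41 39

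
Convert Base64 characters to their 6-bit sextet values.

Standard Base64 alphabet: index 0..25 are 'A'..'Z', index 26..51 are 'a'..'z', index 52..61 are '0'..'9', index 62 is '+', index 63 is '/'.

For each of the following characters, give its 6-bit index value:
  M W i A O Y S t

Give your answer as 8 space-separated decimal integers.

'M': A..Z range, ord('M') − ord('A') = 12
'W': A..Z range, ord('W') − ord('A') = 22
'i': a..z range, 26 + ord('i') − ord('a') = 34
'A': A..Z range, ord('A') − ord('A') = 0
'O': A..Z range, ord('O') − ord('A') = 14
'Y': A..Z range, ord('Y') − ord('A') = 24
'S': A..Z range, ord('S') − ord('A') = 18
't': a..z range, 26 + ord('t') − ord('a') = 45

Answer: 12 22 34 0 14 24 18 45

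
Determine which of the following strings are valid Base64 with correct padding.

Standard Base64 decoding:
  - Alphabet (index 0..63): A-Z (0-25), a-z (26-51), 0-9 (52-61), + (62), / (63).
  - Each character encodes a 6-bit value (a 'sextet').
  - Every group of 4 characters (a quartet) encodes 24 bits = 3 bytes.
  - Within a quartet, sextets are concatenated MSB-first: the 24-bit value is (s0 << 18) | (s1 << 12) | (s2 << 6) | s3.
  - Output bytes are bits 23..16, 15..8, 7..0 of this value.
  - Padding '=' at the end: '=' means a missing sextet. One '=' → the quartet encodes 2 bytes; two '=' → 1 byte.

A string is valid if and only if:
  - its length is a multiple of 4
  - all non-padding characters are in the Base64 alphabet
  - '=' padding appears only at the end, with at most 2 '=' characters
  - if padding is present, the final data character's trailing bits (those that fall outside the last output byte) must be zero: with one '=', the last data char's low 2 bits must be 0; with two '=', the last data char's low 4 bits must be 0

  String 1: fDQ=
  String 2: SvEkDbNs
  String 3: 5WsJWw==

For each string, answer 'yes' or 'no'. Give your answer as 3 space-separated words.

String 1: 'fDQ=' → valid
String 2: 'SvEkDbNs' → valid
String 3: '5WsJWw==' → valid

Answer: yes yes yes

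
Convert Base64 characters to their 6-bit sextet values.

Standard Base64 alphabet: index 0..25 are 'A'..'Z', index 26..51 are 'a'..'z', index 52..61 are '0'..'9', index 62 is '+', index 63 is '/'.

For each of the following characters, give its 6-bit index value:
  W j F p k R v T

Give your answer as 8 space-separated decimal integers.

Answer: 22 35 5 41 36 17 47 19

Derivation:
'W': A..Z range, ord('W') − ord('A') = 22
'j': a..z range, 26 + ord('j') − ord('a') = 35
'F': A..Z range, ord('F') − ord('A') = 5
'p': a..z range, 26 + ord('p') − ord('a') = 41
'k': a..z range, 26 + ord('k') − ord('a') = 36
'R': A..Z range, ord('R') − ord('A') = 17
'v': a..z range, 26 + ord('v') − ord('a') = 47
'T': A..Z range, ord('T') − ord('A') = 19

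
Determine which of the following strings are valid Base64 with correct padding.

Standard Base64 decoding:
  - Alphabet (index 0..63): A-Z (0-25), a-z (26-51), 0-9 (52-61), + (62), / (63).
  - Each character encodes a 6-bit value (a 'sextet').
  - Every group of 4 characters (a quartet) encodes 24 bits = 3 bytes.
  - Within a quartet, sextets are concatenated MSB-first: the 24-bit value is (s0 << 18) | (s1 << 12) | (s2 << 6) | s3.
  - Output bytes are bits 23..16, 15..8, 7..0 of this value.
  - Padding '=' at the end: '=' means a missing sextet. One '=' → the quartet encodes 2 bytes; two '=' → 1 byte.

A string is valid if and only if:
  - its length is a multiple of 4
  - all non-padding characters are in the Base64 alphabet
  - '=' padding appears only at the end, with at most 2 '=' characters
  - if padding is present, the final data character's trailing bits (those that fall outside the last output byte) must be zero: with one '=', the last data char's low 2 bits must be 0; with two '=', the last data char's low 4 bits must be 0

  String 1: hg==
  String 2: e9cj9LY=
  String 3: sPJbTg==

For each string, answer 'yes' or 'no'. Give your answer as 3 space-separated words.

Answer: yes yes yes

Derivation:
String 1: 'hg==' → valid
String 2: 'e9cj9LY=' → valid
String 3: 'sPJbTg==' → valid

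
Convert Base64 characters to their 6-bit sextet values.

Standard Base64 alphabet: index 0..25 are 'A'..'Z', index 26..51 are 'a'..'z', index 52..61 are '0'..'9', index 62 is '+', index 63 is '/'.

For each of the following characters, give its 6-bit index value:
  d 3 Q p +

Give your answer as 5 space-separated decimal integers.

Answer: 29 55 16 41 62

Derivation:
'd': a..z range, 26 + ord('d') − ord('a') = 29
'3': 0..9 range, 52 + ord('3') − ord('0') = 55
'Q': A..Z range, ord('Q') − ord('A') = 16
'p': a..z range, 26 + ord('p') − ord('a') = 41
'+': index 62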